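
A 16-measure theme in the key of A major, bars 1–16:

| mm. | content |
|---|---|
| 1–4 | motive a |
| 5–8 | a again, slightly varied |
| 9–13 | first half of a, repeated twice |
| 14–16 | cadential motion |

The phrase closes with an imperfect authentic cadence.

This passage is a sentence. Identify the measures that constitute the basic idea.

measures 1–4

The presentation of a sentence is the basic idea (bars 1-4) plus its repetition (bars 5-8); the basic idea is therefore measures 1-4.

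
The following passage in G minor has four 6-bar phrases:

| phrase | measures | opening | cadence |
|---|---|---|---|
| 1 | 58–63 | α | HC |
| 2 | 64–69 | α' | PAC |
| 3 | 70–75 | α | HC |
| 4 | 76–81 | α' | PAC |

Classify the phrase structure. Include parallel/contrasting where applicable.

repeated period

The cadence pattern HC–PAC–HC–PAC is weak–strong twice, and phrases 3–4 restate phrases 1–2: a period heard twice, not a double period (which would end weakly at phrase 2).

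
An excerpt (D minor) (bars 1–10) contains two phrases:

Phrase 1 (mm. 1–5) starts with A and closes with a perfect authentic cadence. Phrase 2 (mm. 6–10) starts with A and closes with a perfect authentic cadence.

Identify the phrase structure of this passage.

repeated phrase

Both phrases have the same opening (A) and the same cadence (perfect authentic cadence): the second is a restatement, not a consequent, so this is a repeated phrase rather than a period.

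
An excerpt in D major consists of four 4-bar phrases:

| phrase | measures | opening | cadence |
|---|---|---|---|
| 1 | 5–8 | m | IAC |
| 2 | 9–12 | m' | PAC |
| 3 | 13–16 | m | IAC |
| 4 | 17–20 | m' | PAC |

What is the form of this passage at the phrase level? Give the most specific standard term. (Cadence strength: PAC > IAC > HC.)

repeated period

The cadence pattern IAC–PAC–IAC–PAC is weak–strong twice, and phrases 3–4 restate phrases 1–2: a period heard twice, not a double period (which would end weakly at phrase 2).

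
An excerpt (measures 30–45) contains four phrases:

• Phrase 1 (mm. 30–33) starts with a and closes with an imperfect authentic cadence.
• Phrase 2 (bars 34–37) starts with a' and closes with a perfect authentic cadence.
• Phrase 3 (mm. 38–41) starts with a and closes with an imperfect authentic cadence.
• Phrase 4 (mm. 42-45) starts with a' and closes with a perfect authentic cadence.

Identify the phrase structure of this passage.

The cadence pattern IAC–PAC–IAC–PAC is weak–strong twice, and phrases 3–4 restate phrases 1–2: a period heard twice, not a double period (which would end weakly at phrase 2).

repeated period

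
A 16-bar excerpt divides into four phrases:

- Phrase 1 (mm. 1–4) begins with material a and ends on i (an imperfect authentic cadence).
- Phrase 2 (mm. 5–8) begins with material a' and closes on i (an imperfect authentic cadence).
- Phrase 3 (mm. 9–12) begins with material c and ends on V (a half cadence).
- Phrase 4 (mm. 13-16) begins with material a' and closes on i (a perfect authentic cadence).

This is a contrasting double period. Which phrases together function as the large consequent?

phrases 3 and 4

In a double period the first pair of phrases (ending imperfect authentic cadence) is the large antecedent and the second pair (ending perfect authentic cadence) is the large consequent; the consequent is phrases 3 and 4.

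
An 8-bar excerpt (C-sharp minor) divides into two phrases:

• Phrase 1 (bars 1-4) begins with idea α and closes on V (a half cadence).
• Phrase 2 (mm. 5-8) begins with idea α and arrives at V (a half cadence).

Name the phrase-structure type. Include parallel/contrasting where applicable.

repeated phrase

Both phrases have the same opening (α) and the same cadence (half cadence): the second is a restatement, not a consequent, so this is a repeated phrase rather than a period.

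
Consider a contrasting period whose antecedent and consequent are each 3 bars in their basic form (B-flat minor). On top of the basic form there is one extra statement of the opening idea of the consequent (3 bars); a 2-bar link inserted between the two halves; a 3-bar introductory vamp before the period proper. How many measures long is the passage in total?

14 measures

Basic contrasting period: 3 + 3 = 6 bars.
6 (basic form) + 3 (extra statement) + 2 (link) + 3 (introduction) = 14.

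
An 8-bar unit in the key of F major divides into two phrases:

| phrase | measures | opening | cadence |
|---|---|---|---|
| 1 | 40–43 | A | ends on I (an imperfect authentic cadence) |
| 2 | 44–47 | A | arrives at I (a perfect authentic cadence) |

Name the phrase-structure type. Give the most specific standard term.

parallel period

Phrase 1 ends with an imperfect authentic cadence (weaker) and phrase 2 with a perfect authentic cadence (stronger): antecedent + consequent = a period.
The two phrases open with the same material (A / A), so the period is parallel.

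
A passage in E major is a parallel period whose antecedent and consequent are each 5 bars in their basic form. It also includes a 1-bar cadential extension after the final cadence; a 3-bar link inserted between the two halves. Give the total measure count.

Basic parallel period: 5 + 5 = 10 bars.
10 (basic form) + 1 (cadential extension) + 3 (link) = 14.

14 measures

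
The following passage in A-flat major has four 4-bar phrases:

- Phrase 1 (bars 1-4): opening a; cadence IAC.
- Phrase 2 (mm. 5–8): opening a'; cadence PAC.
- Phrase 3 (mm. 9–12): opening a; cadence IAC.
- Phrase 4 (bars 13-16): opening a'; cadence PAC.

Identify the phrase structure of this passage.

repeated period

The cadence pattern IAC–PAC–IAC–PAC is weak–strong twice, and phrases 3–4 restate phrases 1–2: a period heard twice, not a double period (which would end weakly at phrase 2).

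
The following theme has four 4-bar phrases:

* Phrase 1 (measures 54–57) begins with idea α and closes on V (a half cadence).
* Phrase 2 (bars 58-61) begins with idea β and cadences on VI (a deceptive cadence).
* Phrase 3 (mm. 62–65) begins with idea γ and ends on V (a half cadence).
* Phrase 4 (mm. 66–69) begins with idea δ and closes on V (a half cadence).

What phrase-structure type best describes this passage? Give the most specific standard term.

phrase group

Phrase 4 ends with a half cadence, no stronger than phrase 2's deceptive cadence, so the four phrases do not form a double period; nor do phrases 3–4 duplicate 1–2, so it is not a repeated period. With no phrase reaching a conclusive cadence, the passage is a phrase group.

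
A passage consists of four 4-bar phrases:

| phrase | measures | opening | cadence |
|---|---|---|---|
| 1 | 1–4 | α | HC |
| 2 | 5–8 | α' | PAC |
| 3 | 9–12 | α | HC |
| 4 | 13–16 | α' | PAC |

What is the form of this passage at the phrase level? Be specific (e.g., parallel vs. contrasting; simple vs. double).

The cadence pattern HC–PAC–HC–PAC is weak–strong twice, and phrases 3–4 restate phrases 1–2: a period heard twice, not a double period (which would end weakly at phrase 2).

repeated period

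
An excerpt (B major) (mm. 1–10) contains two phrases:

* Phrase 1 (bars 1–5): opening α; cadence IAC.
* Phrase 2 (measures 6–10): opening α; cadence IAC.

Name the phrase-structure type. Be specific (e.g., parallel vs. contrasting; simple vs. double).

repeated phrase

Both phrases have the same opening (α) and the same cadence (imperfect authentic cadence): the second is a restatement, not a consequent, so this is a repeated phrase rather than a period.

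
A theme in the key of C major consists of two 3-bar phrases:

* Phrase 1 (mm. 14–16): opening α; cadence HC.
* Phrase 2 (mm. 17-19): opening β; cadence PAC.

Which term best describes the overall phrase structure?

contrasting period

Phrase 1 ends with a half cadence (weaker) and phrase 2 with a perfect authentic cadence (stronger): antecedent + consequent = a period.
The two phrases open with different material (α / β), so the period is contrasting.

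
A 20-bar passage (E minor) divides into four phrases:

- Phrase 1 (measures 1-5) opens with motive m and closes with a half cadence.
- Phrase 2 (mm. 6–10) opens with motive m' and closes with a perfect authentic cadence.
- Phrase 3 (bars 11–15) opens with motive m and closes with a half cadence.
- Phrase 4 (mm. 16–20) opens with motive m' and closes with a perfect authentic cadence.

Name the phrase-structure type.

repeated period

The cadence pattern HC–PAC–HC–PAC is weak–strong twice, and phrases 3–4 restate phrases 1–2: a period heard twice, not a double period (which would end weakly at phrase 2).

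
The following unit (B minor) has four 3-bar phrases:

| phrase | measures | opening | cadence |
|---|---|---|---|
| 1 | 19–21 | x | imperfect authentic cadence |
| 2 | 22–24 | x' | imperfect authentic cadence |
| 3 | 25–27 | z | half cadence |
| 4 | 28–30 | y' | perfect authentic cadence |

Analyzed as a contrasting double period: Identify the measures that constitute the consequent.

In a double period the four phrases pair into a large antecedent (phrases 1–2, ending imperfect authentic cadence) and a large consequent (phrases 3–4, ending perfect authentic cadence). The consequent spans bars 25–30.

measures 25–30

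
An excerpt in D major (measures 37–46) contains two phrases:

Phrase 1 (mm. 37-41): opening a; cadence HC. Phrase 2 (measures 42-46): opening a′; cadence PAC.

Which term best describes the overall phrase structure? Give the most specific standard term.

parallel period

Phrase 1 ends with a half cadence (weaker) and phrase 2 with a perfect authentic cadence (stronger): antecedent + consequent = a period.
The two phrases open with the same material (a / a′), so the period is parallel.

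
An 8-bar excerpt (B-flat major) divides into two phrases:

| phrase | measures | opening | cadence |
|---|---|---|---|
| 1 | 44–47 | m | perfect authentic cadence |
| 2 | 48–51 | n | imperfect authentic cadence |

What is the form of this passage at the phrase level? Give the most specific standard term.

The second phrase closes with an imperfect authentic cadence, which is not stronger than the first phrase's perfect authentic cadence; without a weak→strong cadential pair there is no antecedent–consequent relationship, so this is a phrase group rather than a period.

phrase group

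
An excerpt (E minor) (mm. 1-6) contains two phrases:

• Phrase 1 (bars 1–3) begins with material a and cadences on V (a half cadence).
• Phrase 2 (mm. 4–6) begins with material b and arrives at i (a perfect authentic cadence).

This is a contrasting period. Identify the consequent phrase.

The phrase ending with the weaker cadence (half cadence) is the antecedent; the one ending more conclusively (perfect authentic cadence) is the consequent. The consequent is phrase 2.

phrase 2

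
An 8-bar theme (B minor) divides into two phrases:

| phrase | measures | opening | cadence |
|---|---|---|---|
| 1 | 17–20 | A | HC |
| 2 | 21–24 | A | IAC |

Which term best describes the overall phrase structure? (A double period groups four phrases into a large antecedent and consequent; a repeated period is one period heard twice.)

Phrase 1 ends with a half cadence (weaker) and phrase 2 with an imperfect authentic cadence (stronger): antecedent + consequent = a period.
The two phrases open with the same material (A / A), so the period is parallel.

parallel period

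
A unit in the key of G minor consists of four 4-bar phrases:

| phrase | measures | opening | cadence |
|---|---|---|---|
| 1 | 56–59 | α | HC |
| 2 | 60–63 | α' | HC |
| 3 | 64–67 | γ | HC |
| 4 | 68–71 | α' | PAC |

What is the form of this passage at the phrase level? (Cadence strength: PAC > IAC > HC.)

contrasting double period

Four phrases in two halves: the first half (measures 56–63) ends with a half cadence, the second (mm. 64-71) with a perfect authentic cadence — a large antecedent–consequent pair, i.e. a double period.
Phrase 3 begins with different material from phrase 1, making it contrasting.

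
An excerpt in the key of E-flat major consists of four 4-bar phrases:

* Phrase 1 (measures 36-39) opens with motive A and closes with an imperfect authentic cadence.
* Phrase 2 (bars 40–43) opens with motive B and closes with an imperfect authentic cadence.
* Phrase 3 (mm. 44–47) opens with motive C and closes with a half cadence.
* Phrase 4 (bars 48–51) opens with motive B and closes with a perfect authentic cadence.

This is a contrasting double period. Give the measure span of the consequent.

measures 44–51

In a double period the first pair of phrases (ending imperfect authentic cadence) is the large antecedent and the second pair (ending perfect authentic cadence) is the large consequent; the consequent is measures 44–51.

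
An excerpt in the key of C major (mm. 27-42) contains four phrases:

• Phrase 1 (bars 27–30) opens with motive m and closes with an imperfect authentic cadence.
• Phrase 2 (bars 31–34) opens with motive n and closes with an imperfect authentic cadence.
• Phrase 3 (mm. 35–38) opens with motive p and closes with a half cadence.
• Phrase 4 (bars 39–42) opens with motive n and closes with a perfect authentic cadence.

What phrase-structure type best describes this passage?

contrasting double period

Four phrases in two halves: the first half (bars 27–34) ends with an imperfect authentic cadence, the second (bars 35-42) with a perfect authentic cadence — a large antecedent–consequent pair, i.e. a double period.
Phrase 3 begins with different material from phrase 1, making it contrasting.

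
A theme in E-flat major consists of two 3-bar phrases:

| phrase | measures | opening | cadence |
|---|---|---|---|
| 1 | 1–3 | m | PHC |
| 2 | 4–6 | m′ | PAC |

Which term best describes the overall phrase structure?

parallel period

Phrase 1 ends with a Phrygian half cadence (weaker) and phrase 2 with a perfect authentic cadence (stronger): antecedent + consequent = a period.
The two phrases open with the same material (m / m′), so the period is parallel.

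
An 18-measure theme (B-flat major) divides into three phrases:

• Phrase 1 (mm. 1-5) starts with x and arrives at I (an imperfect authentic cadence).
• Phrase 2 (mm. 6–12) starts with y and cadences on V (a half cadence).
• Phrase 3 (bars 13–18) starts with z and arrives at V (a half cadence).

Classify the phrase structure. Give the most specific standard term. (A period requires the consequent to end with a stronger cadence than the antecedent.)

phrase group

The final phrase closes with a half cadence, which is not stronger than the preceding half cadence; the 3 phrases lack an overall antecedent–consequent design and so form a phrase group.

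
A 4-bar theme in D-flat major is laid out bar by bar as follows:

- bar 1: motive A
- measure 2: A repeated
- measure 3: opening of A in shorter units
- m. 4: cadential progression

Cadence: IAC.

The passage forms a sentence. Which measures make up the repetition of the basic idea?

measures 2–2

The presentation of a sentence is the basic idea (m. 1) plus its repetition (bar 2); the repetition of the basic idea is therefore m. 2.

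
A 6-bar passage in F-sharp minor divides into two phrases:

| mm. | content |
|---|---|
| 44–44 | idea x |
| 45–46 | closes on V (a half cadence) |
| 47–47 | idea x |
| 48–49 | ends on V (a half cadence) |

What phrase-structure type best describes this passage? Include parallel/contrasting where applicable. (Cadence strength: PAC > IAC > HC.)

Both phrases have the same opening (x) and the same cadence (half cadence): the second is a restatement, not a consequent, so this is a repeated phrase rather than a period.

repeated phrase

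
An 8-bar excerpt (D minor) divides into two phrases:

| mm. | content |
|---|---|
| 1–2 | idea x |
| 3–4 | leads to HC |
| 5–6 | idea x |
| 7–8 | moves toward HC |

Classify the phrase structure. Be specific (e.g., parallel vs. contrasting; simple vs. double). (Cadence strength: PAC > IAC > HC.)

Both phrases have the same opening (x) and the same cadence (half cadence): the second is a restatement, not a consequent, so this is a repeated phrase rather than a period.

repeated phrase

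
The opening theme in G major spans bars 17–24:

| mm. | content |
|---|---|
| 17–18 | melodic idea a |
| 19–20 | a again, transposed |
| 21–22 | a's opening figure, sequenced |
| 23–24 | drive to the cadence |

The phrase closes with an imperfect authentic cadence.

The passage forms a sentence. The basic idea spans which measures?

measures 17–18

The presentation of a sentence is the basic idea (mm. 17–18) plus its repetition (mm. 19–20); the basic idea is therefore bars 17–18.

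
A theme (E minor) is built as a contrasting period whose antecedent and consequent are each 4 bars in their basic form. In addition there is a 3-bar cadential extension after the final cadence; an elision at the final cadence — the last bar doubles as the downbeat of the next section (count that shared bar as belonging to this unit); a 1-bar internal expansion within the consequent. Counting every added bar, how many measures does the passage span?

Basic contrasting period: 4 + 4 = 8 bars.
8 (basic form) + 3 (cadential extension) + 1 (internal expansion) = 12.
The elision shares a bar with the next section but does not change this unit's count.

12 measures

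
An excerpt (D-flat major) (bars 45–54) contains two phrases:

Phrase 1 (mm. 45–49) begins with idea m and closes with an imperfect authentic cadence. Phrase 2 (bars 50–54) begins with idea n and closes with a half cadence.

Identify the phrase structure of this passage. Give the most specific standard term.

The second phrase closes with a half cadence, which is not stronger than the first phrase's imperfect authentic cadence; without a weak→strong cadential pair there is no antecedent–consequent relationship, so this is a phrase group rather than a period.

phrase group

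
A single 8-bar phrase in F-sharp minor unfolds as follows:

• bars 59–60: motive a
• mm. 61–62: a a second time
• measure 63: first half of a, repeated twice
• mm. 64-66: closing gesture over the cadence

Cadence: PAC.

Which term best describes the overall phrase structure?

Basic idea (mm. 59-60) + its repetition (measures 61–62) form the presentation; fragmentation and cadence (bars 63–66) form the continuation — the 8-bar whole is a sentence.

sentence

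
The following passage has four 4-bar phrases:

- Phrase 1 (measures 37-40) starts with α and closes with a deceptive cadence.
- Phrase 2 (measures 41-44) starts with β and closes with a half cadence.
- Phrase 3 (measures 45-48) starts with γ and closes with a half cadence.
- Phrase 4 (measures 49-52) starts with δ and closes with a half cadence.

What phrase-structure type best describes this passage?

Phrase 4 ends with a half cadence, no stronger than phrase 2's half cadence, so the four phrases do not form a double period; nor do phrases 3–4 duplicate 1–2, so it is not a repeated period. With no phrase reaching a conclusive cadence, the passage is a phrase group.

phrase group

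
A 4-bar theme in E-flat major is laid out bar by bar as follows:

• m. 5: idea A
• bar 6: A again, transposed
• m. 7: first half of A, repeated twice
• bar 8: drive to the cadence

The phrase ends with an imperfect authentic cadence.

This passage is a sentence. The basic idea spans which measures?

The presentation of a sentence is the basic idea (measure 5) plus its repetition (bar 6); the basic idea is therefore bar 5.

measures 5–5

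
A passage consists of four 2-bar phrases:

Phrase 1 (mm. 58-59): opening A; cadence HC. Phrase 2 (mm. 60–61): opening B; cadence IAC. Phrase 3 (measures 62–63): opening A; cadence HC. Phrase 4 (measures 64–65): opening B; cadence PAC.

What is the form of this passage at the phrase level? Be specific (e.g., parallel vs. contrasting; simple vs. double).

parallel double period

Four phrases in two halves: the first half (measures 58–61) ends with an imperfect authentic cadence, the second (measures 62–65) with a perfect authentic cadence — a large antecedent–consequent pair, i.e. a double period.
Phrase 3 begins with the same material as phrase 1, making it parallel.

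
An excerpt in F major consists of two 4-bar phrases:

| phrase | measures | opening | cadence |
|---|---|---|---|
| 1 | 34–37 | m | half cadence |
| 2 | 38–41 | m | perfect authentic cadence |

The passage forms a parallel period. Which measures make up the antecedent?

measures 34–37

The phrase ending with the weaker cadence (half cadence) is the antecedent; the one ending more conclusively (perfect authentic cadence) is the consequent. The antecedent is measures 34–37.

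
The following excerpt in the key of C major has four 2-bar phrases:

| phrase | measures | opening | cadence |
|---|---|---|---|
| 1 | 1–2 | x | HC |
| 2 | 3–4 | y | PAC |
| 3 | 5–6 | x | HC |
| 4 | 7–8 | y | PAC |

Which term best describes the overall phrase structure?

repeated period

The cadence pattern HC–PAC–HC–PAC is weak–strong twice, and phrases 3–4 restate phrases 1–2: a period heard twice, not a double period (which would end weakly at phrase 2).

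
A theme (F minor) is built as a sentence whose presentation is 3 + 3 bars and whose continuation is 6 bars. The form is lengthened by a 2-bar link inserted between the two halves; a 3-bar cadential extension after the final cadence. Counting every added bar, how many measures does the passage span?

Basic sentence: 3 + 3 + 6 = 12 bars.
12 (basic form) + 2 (link) + 3 (cadential extension) = 17.

17 measures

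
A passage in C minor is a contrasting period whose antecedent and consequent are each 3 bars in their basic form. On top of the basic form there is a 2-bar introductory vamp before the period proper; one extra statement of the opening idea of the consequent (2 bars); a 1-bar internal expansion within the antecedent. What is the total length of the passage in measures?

Basic contrasting period: 3 + 3 = 6 bars.
6 (basic form) + 2 (introduction) + 2 (extra statement) + 1 (internal expansion) = 11.

11 measures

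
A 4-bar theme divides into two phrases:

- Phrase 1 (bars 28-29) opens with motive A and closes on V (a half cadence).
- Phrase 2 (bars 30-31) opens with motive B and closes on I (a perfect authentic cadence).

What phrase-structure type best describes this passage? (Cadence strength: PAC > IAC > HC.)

contrasting period

Phrase 1 ends with a half cadence (weaker) and phrase 2 with a perfect authentic cadence (stronger): antecedent + consequent = a period.
The two phrases open with different material (A / B), so the period is contrasting.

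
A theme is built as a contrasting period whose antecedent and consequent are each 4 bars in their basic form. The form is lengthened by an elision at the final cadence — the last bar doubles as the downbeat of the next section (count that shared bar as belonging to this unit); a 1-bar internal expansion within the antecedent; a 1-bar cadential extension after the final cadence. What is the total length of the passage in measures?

10 measures

Basic contrasting period: 4 + 4 = 8 bars.
8 (basic form) + 1 (internal expansion) + 1 (cadential extension) = 10.
The elision shares a bar with the next section but does not change this unit's count.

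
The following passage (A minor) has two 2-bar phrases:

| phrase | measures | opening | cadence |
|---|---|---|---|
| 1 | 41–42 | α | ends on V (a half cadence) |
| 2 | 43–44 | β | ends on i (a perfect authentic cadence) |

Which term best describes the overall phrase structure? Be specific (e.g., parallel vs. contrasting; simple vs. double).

contrasting period

Phrase 1 ends with a half cadence (weaker) and phrase 2 with a perfect authentic cadence (stronger): antecedent + consequent = a period.
The two phrases open with different material (α / β), so the period is contrasting.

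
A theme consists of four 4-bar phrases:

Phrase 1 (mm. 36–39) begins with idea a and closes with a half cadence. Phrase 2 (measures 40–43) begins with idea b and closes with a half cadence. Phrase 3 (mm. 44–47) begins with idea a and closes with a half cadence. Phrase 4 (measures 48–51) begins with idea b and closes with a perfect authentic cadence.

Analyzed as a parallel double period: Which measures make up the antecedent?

measures 36–43

In a double period the four phrases pair into a large antecedent (phrases 1–2, ending half cadence) and a large consequent (phrases 3–4, ending perfect authentic cadence). The antecedent spans measures 36-43.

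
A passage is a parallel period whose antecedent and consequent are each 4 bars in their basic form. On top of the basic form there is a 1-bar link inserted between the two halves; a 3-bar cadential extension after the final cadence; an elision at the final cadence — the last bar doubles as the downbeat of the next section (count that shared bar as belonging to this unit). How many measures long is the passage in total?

Basic parallel period: 4 + 4 = 8 bars.
8 (basic form) + 1 (link) + 3 (cadential extension) = 12.
The elision shares a bar with the next section but does not change this unit's count.

12 measures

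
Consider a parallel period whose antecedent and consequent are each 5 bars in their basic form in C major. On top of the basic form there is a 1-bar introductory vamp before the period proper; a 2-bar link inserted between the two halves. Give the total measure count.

Basic parallel period: 5 + 5 = 10 bars.
10 (basic form) + 1 (introduction) + 2 (link) = 13.

13 measures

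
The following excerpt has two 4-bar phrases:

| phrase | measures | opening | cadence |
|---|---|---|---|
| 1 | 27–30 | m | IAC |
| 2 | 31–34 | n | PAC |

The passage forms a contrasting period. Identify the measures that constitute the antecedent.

measures 27–30

The antecedent is the phrase ending with the weaker cadence (imperfect authentic cadence, phrase 1) and the consequent the one ending more conclusively (perfect authentic cadence, phrase 2); the antecedent is mm. 27-30.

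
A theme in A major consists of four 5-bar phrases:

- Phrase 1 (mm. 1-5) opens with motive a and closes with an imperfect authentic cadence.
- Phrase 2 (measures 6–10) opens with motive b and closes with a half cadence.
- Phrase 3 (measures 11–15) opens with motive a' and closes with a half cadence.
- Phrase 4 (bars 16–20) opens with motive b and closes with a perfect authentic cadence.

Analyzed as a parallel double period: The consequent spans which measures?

measures 11–20

In a double period the four phrases pair into a large antecedent (phrases 1–2, ending half cadence) and a large consequent (phrases 3–4, ending perfect authentic cadence). The consequent spans bars 11-20.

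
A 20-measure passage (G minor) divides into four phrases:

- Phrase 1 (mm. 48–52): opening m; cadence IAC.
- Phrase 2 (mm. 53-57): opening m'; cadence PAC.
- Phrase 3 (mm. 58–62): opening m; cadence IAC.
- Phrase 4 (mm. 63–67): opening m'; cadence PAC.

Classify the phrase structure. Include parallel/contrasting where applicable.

repeated period

The cadence pattern IAC–PAC–IAC–PAC is weak–strong twice, and phrases 3–4 restate phrases 1–2: a period heard twice, not a double period (which would end weakly at phrase 2).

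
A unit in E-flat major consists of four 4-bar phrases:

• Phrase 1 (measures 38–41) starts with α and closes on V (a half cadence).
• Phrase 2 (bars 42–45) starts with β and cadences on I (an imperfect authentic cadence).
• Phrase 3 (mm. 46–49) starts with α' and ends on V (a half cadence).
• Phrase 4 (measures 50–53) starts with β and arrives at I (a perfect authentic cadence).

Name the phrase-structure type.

parallel double period

Four phrases in two halves: the first half (mm. 38-45) ends with an imperfect authentic cadence, the second (mm. 46–53) with a perfect authentic cadence — a large antecedent–consequent pair, i.e. a double period.
Phrase 3 begins with the same material as phrase 1, making it parallel.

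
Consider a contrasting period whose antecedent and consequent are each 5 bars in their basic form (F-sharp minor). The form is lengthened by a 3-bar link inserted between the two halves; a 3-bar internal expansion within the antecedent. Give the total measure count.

16 measures

Basic contrasting period: 5 + 5 = 10 bars.
10 (basic form) + 3 (link) + 3 (internal expansion) = 16.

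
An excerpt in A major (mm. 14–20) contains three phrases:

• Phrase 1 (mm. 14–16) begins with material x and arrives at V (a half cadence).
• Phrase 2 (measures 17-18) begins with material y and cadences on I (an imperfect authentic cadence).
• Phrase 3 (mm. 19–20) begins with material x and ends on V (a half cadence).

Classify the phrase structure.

phrase group

The final phrase closes with a half cadence, which is not stronger than the preceding imperfect authentic cadence; the 3 phrases lack an overall antecedent–consequent design and so form a phrase group.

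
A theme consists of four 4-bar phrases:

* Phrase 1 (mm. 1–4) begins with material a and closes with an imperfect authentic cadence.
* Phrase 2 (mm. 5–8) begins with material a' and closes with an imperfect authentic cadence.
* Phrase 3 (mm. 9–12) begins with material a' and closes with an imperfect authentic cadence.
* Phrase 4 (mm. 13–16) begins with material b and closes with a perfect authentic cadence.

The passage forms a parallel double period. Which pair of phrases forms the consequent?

In a double period the first pair of phrases (ending imperfect authentic cadence) is the large antecedent and the second pair (ending perfect authentic cadence) is the large consequent; the consequent is phrases 3 and 4.

phrases 3 and 4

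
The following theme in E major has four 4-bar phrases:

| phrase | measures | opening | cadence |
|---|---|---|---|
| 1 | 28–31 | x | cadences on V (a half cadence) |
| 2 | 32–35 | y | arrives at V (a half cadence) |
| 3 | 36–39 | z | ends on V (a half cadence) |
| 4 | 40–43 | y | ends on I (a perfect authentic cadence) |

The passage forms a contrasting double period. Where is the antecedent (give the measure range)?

measures 28–35

In a double period the four phrases pair into a large antecedent (phrases 1–2, ending half cadence) and a large consequent (phrases 3–4, ending perfect authentic cadence). The antecedent spans measures 28–35.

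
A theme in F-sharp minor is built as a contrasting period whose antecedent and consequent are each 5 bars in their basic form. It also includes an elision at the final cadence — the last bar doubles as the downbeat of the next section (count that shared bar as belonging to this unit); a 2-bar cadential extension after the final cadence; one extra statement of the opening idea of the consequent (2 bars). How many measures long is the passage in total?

Basic contrasting period: 5 + 5 = 10 bars.
10 (basic form) + 2 (cadential extension) + 2 (extra statement) = 14.
The elision shares a bar with the next section but does not change this unit's count.

14 measures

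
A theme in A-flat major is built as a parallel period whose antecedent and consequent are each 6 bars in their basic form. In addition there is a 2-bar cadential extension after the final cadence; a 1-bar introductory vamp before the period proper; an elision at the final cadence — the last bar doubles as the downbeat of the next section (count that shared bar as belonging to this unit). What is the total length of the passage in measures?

Basic parallel period: 6 + 6 = 12 bars.
12 (basic form) + 2 (cadential extension) + 1 (introduction) = 15.
The elision shares a bar with the next section but does not change this unit's count.

15 measures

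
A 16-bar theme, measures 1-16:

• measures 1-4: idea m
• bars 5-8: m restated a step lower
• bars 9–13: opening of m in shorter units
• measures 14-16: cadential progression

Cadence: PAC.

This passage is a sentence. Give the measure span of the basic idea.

The presentation of a sentence is the basic idea (bars 1-4) plus its repetition (bars 5–8); the basic idea is therefore mm. 1–4.

measures 1–4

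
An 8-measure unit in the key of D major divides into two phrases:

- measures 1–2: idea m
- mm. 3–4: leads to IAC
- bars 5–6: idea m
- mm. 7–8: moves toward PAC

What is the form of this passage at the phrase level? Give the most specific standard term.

Phrase 1 ends with an imperfect authentic cadence (weaker) and phrase 2 with a perfect authentic cadence (stronger): antecedent + consequent = a period.
The two phrases open with the same material (m / m), so the period is parallel.

parallel period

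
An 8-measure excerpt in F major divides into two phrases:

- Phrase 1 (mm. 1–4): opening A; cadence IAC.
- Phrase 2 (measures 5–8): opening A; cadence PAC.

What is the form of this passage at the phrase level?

Phrase 1 ends with an imperfect authentic cadence (weaker) and phrase 2 with a perfect authentic cadence (stronger): antecedent + consequent = a period.
The two phrases open with the same material (A / A), so the period is parallel.

parallel period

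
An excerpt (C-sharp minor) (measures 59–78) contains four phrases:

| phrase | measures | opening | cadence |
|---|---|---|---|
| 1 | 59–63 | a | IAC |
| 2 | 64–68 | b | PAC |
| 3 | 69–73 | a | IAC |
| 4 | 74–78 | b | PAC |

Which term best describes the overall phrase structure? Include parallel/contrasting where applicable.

repeated period

The cadence pattern IAC–PAC–IAC–PAC is weak–strong twice, and phrases 3–4 restate phrases 1–2: a period heard twice, not a double period (which would end weakly at phrase 2).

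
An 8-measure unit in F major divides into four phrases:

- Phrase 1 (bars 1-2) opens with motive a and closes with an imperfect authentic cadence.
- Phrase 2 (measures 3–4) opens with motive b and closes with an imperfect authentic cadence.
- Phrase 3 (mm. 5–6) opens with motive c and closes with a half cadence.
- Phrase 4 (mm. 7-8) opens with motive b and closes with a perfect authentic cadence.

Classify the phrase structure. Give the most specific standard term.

contrasting double period

Four phrases in two halves: the first half (mm. 1–4) ends with an imperfect authentic cadence, the second (mm. 5–8) with a perfect authentic cadence — a large antecedent–consequent pair, i.e. a double period.
Phrase 3 begins with different material from phrase 1, making it contrasting.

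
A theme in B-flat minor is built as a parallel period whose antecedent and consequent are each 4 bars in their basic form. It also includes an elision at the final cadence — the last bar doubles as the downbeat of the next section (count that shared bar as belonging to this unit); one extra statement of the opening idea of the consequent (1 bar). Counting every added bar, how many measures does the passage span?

9 measures

Basic parallel period: 4 + 4 = 8 bars.
8 (basic form) + 1 (extra statement) = 9.
The elision shares a bar with the next section but does not change this unit's count.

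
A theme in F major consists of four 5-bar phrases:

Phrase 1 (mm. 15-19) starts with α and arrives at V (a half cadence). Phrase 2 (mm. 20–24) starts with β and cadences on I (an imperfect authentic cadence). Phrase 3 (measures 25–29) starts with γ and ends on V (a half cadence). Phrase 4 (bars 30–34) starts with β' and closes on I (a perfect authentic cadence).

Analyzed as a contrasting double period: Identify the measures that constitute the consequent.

In a double period the four phrases pair into a large antecedent (phrases 1–2, ending imperfect authentic cadence) and a large consequent (phrases 3–4, ending perfect authentic cadence). The consequent spans mm. 25–34.

measures 25–34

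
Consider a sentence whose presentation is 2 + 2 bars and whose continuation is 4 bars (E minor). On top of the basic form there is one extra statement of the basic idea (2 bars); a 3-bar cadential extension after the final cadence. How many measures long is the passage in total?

Basic sentence: 2 + 2 + 4 = 8 bars.
8 (basic form) + 2 (extra statement) + 3 (cadential extension) = 13.

13 measures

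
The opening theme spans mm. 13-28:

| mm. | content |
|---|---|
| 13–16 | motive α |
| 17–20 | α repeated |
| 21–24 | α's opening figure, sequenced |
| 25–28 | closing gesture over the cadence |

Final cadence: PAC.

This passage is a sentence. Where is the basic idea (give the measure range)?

The presentation of a sentence is the basic idea (bars 13–16) plus its repetition (mm. 17-20); the basic idea is therefore bars 13–16.

measures 13–16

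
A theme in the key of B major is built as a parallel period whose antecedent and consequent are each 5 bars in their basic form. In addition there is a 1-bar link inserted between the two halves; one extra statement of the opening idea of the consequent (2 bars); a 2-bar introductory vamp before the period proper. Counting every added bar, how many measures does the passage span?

Basic parallel period: 5 + 5 = 10 bars.
10 (basic form) + 1 (link) + 2 (extra statement) + 2 (introduction) = 15.

15 measures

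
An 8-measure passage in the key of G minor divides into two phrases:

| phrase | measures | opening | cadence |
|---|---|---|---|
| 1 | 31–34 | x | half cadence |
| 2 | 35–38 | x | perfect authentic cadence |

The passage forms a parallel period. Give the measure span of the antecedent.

The phrase ending with the weaker cadence (half cadence) is the antecedent; the one ending more conclusively (perfect authentic cadence) is the consequent. The antecedent is measures 31–34.

measures 31–34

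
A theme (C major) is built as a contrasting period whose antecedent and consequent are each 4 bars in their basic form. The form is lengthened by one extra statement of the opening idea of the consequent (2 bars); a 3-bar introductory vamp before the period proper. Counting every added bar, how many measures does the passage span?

Basic contrasting period: 4 + 4 = 8 bars.
8 (basic form) + 2 (extra statement) + 3 (introduction) = 13.

13 measures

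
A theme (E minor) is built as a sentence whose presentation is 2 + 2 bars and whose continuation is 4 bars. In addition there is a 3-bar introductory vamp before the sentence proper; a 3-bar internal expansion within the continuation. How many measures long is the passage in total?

Basic sentence: 2 + 2 + 4 = 8 bars.
8 (basic form) + 3 (introduction) + 3 (internal expansion) = 14.

14 measures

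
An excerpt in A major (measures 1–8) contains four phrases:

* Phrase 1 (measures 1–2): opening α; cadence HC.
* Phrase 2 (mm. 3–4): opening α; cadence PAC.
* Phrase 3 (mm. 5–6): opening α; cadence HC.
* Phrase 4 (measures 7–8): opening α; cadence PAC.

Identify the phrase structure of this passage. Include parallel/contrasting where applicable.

repeated period

The cadence pattern HC–PAC–HC–PAC is weak–strong twice, and phrases 3–4 restate phrases 1–2: a period heard twice, not a double period (which would end weakly at phrase 2).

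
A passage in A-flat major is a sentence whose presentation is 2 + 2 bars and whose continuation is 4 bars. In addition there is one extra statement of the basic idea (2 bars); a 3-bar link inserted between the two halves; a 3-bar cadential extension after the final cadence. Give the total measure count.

Basic sentence: 2 + 2 + 4 = 8 bars.
8 (basic form) + 2 (extra statement) + 3 (link) + 3 (cadential extension) = 16.

16 measures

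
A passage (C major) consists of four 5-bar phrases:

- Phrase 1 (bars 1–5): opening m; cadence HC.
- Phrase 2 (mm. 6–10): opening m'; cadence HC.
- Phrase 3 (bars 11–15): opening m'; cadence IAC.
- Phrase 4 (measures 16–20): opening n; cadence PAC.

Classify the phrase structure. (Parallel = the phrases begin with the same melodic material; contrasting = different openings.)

Four phrases in two halves: the first half (measures 1-10) ends with a half cadence, the second (mm. 11–20) with a perfect authentic cadence — a large antecedent–consequent pair, i.e. a double period.
Phrase 3 begins with the same material as phrase 1, making it parallel.

parallel double period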